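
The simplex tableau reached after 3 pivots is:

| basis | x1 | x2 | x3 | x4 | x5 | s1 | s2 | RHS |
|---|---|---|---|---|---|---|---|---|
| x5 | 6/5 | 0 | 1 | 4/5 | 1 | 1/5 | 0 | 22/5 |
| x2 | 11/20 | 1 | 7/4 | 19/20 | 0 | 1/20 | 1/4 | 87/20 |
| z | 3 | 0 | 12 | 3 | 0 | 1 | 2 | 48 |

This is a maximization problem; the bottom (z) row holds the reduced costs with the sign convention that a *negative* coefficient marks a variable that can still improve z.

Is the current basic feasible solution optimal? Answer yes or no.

No objective-row coefficient is strictly negative, so no entering variable exists; the tableau is optimal.

yes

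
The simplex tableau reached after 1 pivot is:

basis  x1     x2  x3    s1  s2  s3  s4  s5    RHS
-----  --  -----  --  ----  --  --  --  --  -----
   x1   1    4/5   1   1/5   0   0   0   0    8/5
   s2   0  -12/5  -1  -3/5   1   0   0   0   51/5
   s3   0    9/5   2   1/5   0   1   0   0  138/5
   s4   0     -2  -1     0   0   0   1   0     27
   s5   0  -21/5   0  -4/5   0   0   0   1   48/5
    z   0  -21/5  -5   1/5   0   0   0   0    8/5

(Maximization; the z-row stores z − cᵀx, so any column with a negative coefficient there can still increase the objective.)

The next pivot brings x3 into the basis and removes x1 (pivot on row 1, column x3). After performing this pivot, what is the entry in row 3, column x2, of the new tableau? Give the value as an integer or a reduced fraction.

Pivot element is row 1, column x3: 1.
Normalize row 1: new (row 1, x2) = (4/5)/1 = 4/5.
row 3 ← row 3 − 2·(new row 1): 9/5 − 2·(4/5) = 1/5.

1/5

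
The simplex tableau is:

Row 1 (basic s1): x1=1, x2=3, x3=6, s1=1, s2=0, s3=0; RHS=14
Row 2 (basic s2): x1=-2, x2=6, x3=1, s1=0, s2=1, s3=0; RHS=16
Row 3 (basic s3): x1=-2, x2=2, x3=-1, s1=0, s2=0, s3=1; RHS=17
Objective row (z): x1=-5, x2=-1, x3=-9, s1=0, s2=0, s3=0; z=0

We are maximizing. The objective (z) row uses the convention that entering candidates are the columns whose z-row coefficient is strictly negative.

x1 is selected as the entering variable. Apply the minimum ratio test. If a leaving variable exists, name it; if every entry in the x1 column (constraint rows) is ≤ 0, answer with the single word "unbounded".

s1

Ratios: row 1 (s1): 14/1 = 14; row 2 (s2): entry -2 ≤ 0, skip; row 3 (s3): entry -2 ≤ 0, skip.
Minimum ratio is in the s1 row, so s1 leaves.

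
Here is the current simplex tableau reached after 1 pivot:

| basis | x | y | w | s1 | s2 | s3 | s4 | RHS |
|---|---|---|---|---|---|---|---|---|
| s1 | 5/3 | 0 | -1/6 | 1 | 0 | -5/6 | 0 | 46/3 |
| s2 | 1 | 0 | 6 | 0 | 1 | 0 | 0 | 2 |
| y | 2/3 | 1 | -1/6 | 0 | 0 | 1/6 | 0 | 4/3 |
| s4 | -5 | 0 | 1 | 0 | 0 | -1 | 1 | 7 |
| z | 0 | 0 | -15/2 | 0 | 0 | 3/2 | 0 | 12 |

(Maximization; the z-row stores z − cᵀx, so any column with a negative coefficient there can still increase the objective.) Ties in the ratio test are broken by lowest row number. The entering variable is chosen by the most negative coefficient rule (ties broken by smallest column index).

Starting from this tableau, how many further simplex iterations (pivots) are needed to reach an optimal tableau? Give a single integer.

1

pivot: w in, s2 out → z = 29/2
No improving column remains; optimal.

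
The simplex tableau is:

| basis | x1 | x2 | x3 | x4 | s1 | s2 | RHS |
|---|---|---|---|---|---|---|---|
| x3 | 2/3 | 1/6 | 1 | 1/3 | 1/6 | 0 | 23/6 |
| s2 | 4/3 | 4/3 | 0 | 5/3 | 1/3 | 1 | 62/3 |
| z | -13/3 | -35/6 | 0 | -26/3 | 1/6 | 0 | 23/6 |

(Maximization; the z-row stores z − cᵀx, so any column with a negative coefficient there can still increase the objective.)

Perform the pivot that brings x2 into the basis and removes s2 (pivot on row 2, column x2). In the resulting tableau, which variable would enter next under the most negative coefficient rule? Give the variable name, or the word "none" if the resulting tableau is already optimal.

x4

Pivot element 4/3. New z-row = old z-row − (-35/6)·(row 2/(4/3)).
Updated z-row coefficients: x1: 3/2, x2: 0, x3: 0, x4: -11/8, s1: 13/8, s2: 35/8.
The most negative is -11/8 in column x4, so x4 would enter next.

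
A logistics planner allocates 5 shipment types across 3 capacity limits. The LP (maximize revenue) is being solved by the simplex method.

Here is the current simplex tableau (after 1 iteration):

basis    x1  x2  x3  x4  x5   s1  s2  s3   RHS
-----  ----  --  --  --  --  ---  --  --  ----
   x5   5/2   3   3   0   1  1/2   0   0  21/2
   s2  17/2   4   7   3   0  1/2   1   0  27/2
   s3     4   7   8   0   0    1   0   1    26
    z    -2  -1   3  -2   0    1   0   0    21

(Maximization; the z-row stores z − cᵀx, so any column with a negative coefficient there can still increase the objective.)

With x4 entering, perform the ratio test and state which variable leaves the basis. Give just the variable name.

s2

Ratios: row 1 (x5): entry 0 ≤ 0, skip; row 2 (s2): (27/2)/3 = 9/2; row 3 (s3): entry 0 ≤ 0, skip.
Minimum ratio 9/2 is in the s2 row, so s2 leaves.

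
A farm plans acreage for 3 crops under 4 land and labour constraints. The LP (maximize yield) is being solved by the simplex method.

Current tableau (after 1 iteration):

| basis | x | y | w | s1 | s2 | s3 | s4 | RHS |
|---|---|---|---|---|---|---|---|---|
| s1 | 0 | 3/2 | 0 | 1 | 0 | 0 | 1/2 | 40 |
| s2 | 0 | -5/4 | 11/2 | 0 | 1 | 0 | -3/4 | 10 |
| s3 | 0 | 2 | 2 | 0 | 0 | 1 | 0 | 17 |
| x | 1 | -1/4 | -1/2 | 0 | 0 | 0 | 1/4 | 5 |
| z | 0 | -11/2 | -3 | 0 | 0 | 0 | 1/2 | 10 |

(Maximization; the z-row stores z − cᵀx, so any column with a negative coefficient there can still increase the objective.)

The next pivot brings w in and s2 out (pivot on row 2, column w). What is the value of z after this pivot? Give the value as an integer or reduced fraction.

Minimum ratio for w: 10/(11/2) = 20/11.
z changes by −(z-row coeff of w)·ratio = −(-3)·(20/11) = 60/11.
New z = 10 + (60/11) = 170/11.

170/11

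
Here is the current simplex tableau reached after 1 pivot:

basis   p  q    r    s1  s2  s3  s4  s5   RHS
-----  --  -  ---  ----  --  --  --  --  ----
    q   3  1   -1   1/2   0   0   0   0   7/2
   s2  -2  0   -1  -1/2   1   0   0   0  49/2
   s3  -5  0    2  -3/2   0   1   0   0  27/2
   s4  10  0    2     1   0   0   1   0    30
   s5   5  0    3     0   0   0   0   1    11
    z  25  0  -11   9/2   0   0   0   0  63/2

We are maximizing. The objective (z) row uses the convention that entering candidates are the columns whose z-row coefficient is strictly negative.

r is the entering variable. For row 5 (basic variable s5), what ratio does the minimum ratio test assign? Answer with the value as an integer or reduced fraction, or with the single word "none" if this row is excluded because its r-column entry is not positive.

Ratio = RHS / (r entry) = 11 / 3 = 11/3.

11/3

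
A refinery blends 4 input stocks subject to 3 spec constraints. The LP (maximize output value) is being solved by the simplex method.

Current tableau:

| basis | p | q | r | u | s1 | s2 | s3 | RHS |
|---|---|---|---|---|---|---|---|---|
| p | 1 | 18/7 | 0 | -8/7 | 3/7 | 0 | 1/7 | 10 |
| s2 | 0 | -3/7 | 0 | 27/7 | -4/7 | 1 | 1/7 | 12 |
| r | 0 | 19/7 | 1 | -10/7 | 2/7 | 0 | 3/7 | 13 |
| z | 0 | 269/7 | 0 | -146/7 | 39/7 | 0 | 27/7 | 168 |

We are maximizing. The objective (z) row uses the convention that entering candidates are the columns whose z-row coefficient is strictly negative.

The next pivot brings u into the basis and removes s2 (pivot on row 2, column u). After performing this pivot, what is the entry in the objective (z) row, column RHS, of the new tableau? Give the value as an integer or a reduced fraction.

Pivot element is row 2, column u: 27/7.
Normalize row 2: new (row 2, RHS) = 12/(27/7) = 28/9.
z-row ← z-row − (-146/7)·(new row 2): 168 − (-146/7)·(28/9) = 2096/9.

2096/9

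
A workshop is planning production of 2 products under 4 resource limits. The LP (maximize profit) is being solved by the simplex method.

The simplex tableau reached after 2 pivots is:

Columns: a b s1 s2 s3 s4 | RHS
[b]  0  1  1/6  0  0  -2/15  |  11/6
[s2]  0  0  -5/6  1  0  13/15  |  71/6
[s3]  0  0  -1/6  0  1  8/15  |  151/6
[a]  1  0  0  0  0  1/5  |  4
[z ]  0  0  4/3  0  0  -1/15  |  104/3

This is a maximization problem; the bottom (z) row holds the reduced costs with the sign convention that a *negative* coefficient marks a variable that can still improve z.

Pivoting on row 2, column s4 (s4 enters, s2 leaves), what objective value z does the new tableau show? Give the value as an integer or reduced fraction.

Minimum ratio for s4: (71/6)/(13/15) = 355/26.
z changes by −(z-row coeff of s4)·ratio = −(-1/15)·(355/26) = 71/78.
New z = 104/3 + (71/78) = 925/26.

925/26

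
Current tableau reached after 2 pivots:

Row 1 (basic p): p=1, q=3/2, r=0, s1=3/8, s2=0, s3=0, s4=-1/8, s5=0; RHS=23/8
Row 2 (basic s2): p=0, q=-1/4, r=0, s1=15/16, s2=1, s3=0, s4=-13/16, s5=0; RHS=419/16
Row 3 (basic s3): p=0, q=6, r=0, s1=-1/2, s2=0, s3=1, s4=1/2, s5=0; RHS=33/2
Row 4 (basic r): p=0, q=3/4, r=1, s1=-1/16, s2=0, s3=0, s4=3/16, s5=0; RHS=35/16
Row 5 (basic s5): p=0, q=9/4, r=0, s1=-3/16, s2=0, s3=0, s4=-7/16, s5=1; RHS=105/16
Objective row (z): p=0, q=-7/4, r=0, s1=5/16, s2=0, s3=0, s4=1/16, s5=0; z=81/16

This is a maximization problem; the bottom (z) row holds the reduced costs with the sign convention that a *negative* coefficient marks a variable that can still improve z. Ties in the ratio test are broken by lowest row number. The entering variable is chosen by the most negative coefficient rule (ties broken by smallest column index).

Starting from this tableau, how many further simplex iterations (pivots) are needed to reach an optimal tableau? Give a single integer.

pivot: q in, p out → z = 101/12
pivot: s4 in, r out → z = 26/3
No improving column remains; optimal.

2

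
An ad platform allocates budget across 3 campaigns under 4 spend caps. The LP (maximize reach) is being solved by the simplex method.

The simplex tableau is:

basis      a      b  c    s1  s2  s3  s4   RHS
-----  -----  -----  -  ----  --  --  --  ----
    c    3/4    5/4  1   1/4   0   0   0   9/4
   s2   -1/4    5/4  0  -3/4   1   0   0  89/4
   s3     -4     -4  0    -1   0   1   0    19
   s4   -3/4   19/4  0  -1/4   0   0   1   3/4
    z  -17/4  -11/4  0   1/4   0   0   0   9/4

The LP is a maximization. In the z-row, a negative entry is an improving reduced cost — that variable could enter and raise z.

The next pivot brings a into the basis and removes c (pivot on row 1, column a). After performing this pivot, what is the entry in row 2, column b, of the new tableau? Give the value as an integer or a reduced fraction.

5/3

Pivot element is row 1, column a: 3/4.
Normalize row 1: new (row 1, b) = (5/4)/(3/4) = 5/3.
row 2 ← row 2 − (-1/4)·(new row 1): 5/4 − (-1/4)·(5/3) = 5/3.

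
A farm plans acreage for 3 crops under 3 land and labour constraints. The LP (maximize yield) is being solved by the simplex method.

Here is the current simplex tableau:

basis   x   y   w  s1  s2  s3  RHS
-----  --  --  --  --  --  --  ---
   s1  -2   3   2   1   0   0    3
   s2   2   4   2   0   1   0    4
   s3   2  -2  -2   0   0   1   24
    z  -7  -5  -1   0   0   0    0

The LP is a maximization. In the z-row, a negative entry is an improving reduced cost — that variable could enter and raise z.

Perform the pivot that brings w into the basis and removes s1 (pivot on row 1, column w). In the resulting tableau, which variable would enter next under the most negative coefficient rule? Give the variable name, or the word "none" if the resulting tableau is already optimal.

Pivot element 2. New z-row = old z-row − (-1)·(row 1/2).
Updated z-row coefficients: x: -8, y: -7/2, w: 0, s1: 1/2, s2: 0, s3: 0.
The most negative is -8 in column x, so x would enter next.

x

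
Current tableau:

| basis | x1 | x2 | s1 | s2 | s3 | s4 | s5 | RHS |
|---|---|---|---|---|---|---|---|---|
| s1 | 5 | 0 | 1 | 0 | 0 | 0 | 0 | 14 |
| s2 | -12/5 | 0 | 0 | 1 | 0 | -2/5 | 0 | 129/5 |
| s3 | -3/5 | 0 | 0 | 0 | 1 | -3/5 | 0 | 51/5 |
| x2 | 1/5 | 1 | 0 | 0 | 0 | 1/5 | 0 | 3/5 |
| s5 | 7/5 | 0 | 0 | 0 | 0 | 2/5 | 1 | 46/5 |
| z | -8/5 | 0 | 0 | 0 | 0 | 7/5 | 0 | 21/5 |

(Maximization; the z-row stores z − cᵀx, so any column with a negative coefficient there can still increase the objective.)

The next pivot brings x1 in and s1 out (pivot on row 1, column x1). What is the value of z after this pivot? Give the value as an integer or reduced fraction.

Minimum ratio for x1: 14/5 = 14/5.
z changes by −(z-row coeff of x1)·ratio = −(-8/5)·(14/5) = 112/25.
New z = 21/5 + (112/25) = 217/25.

217/25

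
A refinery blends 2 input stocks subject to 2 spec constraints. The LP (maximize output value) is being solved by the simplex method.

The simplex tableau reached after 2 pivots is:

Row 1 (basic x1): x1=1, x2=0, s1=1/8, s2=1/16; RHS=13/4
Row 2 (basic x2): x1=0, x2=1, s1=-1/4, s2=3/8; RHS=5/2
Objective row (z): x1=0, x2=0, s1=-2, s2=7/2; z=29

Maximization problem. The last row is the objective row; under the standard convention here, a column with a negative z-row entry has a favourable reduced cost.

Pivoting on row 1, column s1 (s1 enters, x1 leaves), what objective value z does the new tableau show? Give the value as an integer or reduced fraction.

81

Minimum ratio for s1: (13/4)/(1/8) = 26.
z changes by −(z-row coeff of s1)·ratio = −(-2)·26 = 52.
New z = 29 + 52 = 81.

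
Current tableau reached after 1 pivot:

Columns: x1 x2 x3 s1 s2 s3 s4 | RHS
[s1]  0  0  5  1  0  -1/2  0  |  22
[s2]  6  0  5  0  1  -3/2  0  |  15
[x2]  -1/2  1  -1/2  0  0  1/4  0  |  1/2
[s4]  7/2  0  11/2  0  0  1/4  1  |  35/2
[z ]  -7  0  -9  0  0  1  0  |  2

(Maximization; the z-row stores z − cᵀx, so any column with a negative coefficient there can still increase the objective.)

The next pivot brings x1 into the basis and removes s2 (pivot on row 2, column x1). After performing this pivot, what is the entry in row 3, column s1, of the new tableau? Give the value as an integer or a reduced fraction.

Pivot element is row 2, column x1: 6.
Normalize row 2: new (row 2, s1) = 0/6 = 0.
row 3 ← row 3 − (-1/2)·(new row 2): 0 − (-1/2)·0 = 0.

0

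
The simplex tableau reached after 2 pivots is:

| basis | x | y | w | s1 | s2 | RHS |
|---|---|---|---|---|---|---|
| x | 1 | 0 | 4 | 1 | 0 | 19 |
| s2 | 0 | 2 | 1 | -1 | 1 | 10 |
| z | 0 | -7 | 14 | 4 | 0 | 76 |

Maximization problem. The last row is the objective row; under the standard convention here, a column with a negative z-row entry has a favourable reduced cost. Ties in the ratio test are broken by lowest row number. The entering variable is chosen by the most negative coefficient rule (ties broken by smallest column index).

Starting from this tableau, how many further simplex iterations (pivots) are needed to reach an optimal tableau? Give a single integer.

pivot: y in, s2 out → z = 111
No improving column remains; optimal.

1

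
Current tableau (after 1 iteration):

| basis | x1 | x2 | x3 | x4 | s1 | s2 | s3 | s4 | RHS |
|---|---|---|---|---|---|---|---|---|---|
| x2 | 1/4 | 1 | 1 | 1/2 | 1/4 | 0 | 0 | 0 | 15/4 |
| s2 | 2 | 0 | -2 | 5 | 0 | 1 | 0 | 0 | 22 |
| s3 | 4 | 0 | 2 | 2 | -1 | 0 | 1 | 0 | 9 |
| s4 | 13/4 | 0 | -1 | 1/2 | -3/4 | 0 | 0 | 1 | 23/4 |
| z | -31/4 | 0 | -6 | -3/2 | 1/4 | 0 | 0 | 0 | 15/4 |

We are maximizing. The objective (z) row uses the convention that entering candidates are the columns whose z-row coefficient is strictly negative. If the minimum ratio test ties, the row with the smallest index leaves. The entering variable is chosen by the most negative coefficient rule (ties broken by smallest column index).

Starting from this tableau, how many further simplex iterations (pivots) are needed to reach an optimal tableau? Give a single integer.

pivot: x1 in, s4 out → z = 227/13
pivot: x3 in, s3 out → z = 943/42
pivot: s1 in, x2 out → z = 509/14
No improving column remains; optimal.

3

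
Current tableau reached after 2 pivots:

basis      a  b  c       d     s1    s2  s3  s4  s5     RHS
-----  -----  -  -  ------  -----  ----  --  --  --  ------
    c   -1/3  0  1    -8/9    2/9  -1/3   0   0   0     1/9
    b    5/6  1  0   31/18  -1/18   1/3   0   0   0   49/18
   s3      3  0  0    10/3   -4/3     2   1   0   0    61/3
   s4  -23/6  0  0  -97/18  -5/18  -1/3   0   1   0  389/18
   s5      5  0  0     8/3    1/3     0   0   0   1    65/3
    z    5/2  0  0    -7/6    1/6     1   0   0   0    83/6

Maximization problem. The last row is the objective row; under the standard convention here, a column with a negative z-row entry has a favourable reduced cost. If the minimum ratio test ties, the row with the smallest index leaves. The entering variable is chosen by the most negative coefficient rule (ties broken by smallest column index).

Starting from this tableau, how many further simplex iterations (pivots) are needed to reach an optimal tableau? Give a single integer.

pivot: d in, b out → z = 486/31
No improving column remains; optimal.

1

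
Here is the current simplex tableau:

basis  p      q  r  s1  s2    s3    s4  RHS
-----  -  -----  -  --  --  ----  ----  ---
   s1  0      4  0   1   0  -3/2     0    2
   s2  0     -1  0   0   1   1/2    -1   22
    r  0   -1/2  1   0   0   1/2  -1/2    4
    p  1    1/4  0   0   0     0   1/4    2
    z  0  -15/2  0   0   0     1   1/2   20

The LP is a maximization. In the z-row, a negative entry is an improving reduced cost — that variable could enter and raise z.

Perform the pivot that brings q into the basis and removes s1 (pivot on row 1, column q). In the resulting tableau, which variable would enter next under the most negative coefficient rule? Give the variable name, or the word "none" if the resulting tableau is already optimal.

Pivot element 4. New z-row = old z-row − (-15/2)·(row 1/4).
Updated z-row coefficients: p: 0, q: 0, r: 0, s1: 15/8, s2: 0, s3: -29/16, s4: 1/2.
The most negative is -29/16 in column s3, so s3 would enter next.

s3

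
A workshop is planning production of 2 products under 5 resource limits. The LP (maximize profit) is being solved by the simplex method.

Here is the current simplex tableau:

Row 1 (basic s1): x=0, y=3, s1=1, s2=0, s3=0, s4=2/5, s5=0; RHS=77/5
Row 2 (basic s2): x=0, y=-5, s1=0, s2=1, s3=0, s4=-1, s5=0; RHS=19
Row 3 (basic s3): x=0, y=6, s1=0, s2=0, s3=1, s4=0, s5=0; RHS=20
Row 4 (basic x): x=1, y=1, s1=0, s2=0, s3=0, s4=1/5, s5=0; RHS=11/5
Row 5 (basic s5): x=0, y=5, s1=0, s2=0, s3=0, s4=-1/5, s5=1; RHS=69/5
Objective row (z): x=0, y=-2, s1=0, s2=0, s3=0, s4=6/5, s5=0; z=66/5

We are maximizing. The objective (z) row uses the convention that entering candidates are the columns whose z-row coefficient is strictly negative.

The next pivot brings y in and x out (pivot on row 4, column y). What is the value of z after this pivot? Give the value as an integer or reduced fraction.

Minimum ratio for y: (11/5)/1 = 11/5.
z changes by −(z-row coeff of y)·ratio = −(-2)·(11/5) = 22/5.
New z = 66/5 + (22/5) = 88/5.

88/5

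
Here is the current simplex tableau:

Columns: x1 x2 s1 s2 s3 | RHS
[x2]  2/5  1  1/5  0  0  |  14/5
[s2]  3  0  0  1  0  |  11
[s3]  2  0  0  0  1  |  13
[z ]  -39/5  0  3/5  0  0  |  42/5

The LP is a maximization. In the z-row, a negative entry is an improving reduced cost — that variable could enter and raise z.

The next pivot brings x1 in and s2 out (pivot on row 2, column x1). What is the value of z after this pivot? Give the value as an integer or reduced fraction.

37

Minimum ratio for x1: 11/3 = 11/3.
z changes by −(z-row coeff of x1)·ratio = −(-39/5)·(11/3) = 143/5.
New z = 42/5 + (143/5) = 37.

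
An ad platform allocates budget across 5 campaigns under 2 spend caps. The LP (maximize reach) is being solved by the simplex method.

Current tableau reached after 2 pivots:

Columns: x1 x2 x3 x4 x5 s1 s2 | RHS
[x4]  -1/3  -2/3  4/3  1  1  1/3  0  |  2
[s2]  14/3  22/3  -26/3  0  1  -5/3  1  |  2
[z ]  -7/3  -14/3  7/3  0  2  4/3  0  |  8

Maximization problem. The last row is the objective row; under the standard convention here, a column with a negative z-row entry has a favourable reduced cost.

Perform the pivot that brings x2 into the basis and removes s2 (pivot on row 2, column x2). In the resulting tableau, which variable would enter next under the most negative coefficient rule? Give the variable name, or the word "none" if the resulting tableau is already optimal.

x3

Pivot element 22/3. New z-row = old z-row − (-14/3)·(row 2/(22/3)).
Updated z-row coefficients: x1: 7/11, x2: 0, x3: -35/11, x4: 0, x5: 29/11, s1: 3/11, s2: 7/11.
The most negative is -35/11 in column x3, so x3 would enter next.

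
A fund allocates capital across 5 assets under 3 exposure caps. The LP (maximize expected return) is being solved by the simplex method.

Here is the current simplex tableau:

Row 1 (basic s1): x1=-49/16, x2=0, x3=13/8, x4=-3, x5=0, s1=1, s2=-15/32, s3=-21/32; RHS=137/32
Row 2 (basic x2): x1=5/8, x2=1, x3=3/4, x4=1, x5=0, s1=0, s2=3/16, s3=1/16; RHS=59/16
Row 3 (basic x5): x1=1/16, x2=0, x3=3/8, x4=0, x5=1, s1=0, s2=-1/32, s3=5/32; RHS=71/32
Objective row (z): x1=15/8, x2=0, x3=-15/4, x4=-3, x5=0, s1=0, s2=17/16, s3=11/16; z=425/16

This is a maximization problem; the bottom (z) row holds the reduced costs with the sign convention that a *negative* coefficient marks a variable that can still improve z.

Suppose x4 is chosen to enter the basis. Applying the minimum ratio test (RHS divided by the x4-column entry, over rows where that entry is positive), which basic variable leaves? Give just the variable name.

Ratios: row 1 (s1): entry -3 ≤ 0, skip; row 2 (x2): (59/16)/1 = 59/16; row 3 (x5): entry 0 ≤ 0, skip.
Minimum ratio 59/16 is in the x2 row, so x2 leaves.

x2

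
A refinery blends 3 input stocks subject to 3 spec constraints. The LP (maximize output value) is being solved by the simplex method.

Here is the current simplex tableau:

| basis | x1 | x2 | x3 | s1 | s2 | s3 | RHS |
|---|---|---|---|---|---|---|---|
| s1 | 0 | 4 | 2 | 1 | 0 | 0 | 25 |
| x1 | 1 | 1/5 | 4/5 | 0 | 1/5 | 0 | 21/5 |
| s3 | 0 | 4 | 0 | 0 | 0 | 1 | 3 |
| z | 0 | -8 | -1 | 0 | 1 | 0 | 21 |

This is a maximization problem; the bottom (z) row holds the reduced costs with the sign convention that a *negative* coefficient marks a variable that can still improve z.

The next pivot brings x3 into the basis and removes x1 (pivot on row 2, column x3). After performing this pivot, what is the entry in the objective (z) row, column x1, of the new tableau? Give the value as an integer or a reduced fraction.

Pivot element is row 2, column x3: 4/5.
Normalize row 2: new (row 2, x1) = 1/(4/5) = 5/4.
z-row ← z-row − (-1)·(new row 2): 0 − (-1)·(5/4) = 5/4.

5/4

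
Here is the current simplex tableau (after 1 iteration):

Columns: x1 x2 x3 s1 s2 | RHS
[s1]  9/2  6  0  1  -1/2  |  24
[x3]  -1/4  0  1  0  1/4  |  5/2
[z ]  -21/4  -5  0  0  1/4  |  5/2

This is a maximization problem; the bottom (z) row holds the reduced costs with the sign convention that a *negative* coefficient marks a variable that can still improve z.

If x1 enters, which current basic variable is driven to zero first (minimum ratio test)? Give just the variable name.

s1

Ratios: row 1 (s1): 24/(9/2) = 16/3; row 2 (x3): entry -1/4 ≤ 0, skip.
Minimum ratio 16/3 is in the s1 row, so s1 leaves.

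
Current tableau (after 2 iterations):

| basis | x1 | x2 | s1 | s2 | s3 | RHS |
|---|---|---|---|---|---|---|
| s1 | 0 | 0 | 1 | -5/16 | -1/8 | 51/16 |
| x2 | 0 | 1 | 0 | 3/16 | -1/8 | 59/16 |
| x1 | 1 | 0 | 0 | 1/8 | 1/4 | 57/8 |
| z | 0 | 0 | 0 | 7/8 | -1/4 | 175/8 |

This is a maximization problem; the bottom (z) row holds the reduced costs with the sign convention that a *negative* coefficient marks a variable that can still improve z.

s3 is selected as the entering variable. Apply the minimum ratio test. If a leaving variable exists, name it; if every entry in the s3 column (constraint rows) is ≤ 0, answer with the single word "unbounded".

Ratios: row 1 (s1): entry -1/8 ≤ 0, skip; row 2 (x2): entry -1/8 ≤ 0, skip; row 3 (x1): (57/8)/(1/4) = 57/2.
Minimum ratio is in the x1 row, so x1 leaves.

x1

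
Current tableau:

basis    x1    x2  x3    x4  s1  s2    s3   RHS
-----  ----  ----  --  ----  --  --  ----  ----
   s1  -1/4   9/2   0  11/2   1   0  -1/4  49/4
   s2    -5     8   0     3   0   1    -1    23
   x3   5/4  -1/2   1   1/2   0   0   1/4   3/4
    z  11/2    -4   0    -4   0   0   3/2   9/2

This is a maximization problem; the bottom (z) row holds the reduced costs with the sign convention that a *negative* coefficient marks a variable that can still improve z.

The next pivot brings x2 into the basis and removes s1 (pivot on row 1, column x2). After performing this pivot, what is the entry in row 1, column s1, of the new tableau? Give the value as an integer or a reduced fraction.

2/9

Pivot element is row 1, column x2: 9/2.
Normalize row 1: new (row 1, s1) = 1/(9/2) = 2/9.
Row 1 is the pivot row, so the entry is 2/9.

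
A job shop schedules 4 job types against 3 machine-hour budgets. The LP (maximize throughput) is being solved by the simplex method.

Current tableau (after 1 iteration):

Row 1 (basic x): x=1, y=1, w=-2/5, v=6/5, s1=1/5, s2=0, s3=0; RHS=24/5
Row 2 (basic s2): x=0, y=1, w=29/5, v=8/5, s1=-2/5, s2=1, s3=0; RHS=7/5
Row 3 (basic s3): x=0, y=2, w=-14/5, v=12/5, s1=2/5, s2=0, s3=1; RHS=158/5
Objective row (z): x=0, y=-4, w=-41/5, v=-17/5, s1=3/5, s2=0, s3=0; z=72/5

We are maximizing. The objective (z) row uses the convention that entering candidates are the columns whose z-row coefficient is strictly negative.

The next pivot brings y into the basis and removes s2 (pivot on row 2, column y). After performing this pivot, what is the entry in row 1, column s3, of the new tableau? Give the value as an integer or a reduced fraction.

Pivot element is row 2, column y: 1.
Normalize row 2: new (row 2, s3) = 0/1 = 0.
row 1 ← row 1 − 1·(new row 2): 0 − 1·0 = 0.

0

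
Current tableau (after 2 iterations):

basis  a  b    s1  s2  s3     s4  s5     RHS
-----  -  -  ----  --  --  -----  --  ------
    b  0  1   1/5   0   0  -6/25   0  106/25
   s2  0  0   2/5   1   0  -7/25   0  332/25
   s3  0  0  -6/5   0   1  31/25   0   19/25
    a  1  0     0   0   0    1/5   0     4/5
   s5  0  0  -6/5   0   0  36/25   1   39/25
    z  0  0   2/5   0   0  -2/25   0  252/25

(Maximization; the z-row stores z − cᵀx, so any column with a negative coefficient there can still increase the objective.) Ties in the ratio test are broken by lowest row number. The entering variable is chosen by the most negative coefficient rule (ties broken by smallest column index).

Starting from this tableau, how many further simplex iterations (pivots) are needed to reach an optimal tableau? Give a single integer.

1

pivot: s4 in, s3 out → z = 314/31
No improving column remains; optimal.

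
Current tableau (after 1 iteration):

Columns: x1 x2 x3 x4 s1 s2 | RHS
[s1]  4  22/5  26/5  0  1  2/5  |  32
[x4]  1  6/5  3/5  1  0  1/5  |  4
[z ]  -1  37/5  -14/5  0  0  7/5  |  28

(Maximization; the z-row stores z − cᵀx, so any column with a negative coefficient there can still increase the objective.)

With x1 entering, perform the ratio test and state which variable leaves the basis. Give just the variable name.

Ratios: row 1 (s1): 32/4 = 8; row 2 (x4): 4/1 = 4.
Minimum ratio 4 is in the x4 row, so x4 leaves.

x4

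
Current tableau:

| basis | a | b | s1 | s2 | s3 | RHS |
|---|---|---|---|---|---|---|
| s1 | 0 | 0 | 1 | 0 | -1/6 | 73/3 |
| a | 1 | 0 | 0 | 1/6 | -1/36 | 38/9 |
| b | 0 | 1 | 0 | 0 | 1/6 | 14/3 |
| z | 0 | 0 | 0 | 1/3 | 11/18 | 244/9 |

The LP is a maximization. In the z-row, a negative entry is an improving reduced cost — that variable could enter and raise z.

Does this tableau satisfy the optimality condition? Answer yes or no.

No objective-row coefficient is strictly negative, so no entering variable exists; the tableau is optimal.

yes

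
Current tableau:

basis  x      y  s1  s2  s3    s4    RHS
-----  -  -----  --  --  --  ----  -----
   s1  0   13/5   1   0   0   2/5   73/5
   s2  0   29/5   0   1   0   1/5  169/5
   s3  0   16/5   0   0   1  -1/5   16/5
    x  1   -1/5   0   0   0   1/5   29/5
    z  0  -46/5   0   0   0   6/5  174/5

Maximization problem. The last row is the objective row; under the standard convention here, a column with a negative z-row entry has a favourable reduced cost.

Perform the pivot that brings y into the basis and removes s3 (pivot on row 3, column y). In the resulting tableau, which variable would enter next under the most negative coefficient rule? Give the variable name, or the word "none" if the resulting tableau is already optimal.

none

Pivot element 16/5. New z-row = old z-row − (-46/5)·(row 3/(16/5)).
Updated z-row coefficients: x: 0, y: 0, s1: 0, s2: 0, s3: 23/8, s4: 5/8.
No coefficient is strictly negative; the tableau after this pivot is optimal.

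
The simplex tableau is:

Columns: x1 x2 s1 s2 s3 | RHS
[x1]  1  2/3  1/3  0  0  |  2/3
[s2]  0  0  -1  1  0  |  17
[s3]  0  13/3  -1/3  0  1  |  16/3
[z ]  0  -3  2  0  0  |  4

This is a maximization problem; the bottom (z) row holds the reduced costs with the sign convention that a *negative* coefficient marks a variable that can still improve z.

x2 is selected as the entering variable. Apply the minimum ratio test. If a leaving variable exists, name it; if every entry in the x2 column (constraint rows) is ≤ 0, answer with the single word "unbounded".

Ratios: row 1 (x1): (2/3)/(2/3) = 1; row 2 (s2): entry 0 ≤ 0, skip; row 3 (s3): (16/3)/(13/3) = 16/13.
Minimum ratio is in the x1 row, so x1 leaves.

x1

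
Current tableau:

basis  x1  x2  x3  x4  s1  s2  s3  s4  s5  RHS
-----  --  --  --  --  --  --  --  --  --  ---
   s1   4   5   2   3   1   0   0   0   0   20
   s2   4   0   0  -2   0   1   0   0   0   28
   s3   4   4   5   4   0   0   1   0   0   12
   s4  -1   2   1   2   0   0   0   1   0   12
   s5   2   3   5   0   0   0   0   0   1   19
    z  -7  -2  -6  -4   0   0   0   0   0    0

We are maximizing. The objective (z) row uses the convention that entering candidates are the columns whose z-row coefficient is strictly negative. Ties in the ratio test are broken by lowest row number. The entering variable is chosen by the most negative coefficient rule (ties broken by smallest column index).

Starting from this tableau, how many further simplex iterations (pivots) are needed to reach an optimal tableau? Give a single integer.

1

pivot: x1 in, s3 out → z = 21
No improving column remains; optimal.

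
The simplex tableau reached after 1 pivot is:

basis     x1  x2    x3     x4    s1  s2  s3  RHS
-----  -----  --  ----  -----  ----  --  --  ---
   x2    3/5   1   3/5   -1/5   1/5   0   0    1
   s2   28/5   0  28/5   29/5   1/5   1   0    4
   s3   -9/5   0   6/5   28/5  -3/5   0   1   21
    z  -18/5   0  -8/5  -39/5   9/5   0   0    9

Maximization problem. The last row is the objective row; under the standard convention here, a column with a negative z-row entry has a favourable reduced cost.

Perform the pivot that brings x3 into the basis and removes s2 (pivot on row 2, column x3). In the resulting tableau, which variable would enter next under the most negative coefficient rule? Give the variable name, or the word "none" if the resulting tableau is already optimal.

Pivot element 28/5. New z-row = old z-row − (-8/5)·(row 2/(28/5)).
Updated z-row coefficients: x1: -2, x2: 0, x3: 0, x4: -43/7, s1: 13/7, s2: 2/7, s3: 0.
The most negative is -43/7 in column x4, so x4 would enter next.

x4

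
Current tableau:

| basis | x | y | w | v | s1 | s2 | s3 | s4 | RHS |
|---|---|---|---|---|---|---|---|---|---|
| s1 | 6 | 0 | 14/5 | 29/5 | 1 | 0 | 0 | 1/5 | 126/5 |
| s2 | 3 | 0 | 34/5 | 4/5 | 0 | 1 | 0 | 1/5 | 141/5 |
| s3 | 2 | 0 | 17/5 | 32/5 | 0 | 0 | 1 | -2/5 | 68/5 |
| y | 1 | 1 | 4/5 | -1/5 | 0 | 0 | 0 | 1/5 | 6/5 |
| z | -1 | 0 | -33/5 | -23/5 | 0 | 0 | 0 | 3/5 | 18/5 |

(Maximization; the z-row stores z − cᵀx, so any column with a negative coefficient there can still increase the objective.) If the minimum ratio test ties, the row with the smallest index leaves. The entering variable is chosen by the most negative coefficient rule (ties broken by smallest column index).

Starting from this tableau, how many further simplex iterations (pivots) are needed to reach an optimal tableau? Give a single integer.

2

pivot: w in, y out → z = 27/2
pivot: v in, s3 out → z = 604/29
No improving column remains; optimal.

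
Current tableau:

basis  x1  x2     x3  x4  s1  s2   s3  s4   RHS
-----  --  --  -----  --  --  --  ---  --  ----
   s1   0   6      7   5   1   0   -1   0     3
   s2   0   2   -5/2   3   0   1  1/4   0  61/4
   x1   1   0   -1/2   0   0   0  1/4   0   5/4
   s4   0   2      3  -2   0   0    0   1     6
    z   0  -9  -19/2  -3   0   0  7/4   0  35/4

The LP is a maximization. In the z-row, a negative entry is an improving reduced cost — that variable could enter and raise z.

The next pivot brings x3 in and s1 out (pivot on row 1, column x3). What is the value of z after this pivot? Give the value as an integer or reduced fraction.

Minimum ratio for x3: 3/7 = 3/7.
z changes by −(z-row coeff of x3)·ratio = −(-19/2)·(3/7) = 57/14.
New z = 35/4 + (57/14) = 359/28.

359/28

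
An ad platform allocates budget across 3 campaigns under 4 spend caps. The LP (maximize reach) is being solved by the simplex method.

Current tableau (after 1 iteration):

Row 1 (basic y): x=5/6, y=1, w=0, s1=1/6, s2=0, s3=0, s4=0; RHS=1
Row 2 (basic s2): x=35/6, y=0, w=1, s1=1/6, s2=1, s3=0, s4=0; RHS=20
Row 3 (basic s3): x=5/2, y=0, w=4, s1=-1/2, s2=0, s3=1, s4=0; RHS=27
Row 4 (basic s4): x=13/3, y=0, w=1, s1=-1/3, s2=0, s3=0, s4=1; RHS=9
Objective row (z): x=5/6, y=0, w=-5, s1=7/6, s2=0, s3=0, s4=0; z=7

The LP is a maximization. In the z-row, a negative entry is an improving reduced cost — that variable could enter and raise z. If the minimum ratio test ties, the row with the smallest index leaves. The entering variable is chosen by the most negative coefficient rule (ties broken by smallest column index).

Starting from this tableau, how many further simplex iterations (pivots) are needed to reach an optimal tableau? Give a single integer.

pivot: w in, s3 out → z = 163/4
No improving column remains; optimal.

1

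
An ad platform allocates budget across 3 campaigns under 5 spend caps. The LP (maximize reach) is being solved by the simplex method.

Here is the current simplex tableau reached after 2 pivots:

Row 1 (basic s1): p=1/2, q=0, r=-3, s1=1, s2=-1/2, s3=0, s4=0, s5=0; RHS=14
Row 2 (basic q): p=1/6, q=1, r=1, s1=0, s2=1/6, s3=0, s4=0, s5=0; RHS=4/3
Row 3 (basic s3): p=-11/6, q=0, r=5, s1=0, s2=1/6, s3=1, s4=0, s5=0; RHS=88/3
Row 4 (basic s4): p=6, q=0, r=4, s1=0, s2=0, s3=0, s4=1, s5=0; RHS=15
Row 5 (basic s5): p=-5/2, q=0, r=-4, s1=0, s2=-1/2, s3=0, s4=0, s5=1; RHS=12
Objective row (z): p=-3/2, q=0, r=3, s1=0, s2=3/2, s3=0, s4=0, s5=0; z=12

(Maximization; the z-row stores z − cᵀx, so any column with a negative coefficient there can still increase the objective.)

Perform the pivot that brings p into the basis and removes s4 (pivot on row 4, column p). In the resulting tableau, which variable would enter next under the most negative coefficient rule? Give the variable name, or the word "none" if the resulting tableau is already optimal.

none

Pivot element 6. New z-row = old z-row − (-3/2)·(row 4/6).
Updated z-row coefficients: p: 0, q: 0, r: 4, s1: 0, s2: 3/2, s3: 0, s4: 1/4, s5: 0.
No coefficient is strictly negative; the tableau after this pivot is optimal.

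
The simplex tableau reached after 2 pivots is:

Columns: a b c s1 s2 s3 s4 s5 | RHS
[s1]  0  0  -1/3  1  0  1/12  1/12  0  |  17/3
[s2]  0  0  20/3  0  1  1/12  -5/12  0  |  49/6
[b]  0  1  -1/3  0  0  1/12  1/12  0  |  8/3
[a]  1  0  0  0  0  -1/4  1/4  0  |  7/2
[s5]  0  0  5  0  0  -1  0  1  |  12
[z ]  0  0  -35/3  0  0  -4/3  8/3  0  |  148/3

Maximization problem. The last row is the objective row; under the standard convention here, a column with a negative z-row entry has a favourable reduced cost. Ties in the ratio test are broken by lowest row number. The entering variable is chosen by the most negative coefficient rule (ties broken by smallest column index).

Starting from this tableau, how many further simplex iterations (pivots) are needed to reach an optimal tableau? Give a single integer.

2

pivot: c in, s2 out → z = 509/8
pivot: s3 in, b out → z = 1475/14
No improving column remains; optimal.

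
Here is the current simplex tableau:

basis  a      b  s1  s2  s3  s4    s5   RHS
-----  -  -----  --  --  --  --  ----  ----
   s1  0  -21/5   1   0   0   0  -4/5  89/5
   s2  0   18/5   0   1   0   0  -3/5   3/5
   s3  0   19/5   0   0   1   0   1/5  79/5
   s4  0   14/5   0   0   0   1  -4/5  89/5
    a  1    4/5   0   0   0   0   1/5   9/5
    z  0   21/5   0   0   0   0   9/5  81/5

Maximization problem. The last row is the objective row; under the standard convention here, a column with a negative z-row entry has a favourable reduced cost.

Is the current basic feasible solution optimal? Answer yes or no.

No objective-row coefficient is strictly negative, so no entering variable exists; the tableau is optimal.

yes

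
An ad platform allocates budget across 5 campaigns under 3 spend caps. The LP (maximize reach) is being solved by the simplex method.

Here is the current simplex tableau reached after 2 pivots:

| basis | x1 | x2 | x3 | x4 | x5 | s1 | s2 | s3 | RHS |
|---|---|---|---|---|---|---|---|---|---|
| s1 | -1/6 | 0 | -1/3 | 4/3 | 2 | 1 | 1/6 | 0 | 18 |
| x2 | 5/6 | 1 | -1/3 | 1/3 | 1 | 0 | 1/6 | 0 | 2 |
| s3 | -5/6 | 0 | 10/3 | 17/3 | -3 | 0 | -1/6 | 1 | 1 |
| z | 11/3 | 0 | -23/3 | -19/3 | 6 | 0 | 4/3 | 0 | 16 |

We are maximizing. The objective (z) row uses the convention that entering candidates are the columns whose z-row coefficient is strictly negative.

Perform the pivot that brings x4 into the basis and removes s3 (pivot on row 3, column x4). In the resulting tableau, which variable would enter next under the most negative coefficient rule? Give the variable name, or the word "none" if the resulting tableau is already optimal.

Pivot element 17/3. New z-row = old z-row − (-19/3)·(row 3/(17/3)).
Updated z-row coefficients: x1: 93/34, x2: 0, x3: -67/17, x4: 0, x5: 45/17, s1: 0, s2: 39/34, s3: 19/17.
The most negative is -67/17 in column x3, so x3 would enter next.

x3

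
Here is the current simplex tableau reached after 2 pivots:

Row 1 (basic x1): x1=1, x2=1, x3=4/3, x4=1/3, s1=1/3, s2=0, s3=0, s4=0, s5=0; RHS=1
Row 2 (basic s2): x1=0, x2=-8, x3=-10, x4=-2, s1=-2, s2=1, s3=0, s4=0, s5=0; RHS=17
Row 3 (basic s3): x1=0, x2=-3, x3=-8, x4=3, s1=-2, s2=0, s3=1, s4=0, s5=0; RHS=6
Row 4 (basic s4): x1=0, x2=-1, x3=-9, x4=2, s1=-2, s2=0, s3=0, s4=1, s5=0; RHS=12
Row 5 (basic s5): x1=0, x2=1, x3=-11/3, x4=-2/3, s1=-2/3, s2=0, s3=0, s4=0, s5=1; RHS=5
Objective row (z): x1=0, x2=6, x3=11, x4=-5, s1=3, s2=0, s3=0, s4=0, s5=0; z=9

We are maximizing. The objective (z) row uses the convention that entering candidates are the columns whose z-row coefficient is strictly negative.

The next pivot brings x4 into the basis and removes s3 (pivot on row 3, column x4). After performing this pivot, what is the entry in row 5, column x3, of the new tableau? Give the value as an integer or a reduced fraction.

-49/9

Pivot element is row 3, column x4: 3.
Normalize row 3: new (row 3, x3) = (-8)/3 = -8/3.
row 5 ← row 5 − (-2/3)·(new row 3): -11/3 − (-2/3)·(-8/3) = -49/9.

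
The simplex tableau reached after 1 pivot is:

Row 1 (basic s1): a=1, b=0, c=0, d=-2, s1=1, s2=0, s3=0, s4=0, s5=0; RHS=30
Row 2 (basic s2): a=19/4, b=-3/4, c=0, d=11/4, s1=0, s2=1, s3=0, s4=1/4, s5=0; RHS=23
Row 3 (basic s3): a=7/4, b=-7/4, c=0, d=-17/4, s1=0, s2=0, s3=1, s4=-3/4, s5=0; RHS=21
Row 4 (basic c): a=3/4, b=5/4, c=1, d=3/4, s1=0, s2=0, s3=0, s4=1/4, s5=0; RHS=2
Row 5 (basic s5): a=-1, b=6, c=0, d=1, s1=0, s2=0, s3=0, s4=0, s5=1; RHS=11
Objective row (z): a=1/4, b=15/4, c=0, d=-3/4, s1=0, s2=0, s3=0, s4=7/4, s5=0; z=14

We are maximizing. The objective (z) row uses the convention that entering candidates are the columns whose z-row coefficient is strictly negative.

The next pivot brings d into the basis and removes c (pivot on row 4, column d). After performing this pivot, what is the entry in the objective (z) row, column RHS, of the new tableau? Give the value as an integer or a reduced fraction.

Pivot element is row 4, column d: 3/4.
Normalize row 4: new (row 4, RHS) = 2/(3/4) = 8/3.
z-row ← z-row − (-3/4)·(new row 4): 14 − (-3/4)·(8/3) = 16.

16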